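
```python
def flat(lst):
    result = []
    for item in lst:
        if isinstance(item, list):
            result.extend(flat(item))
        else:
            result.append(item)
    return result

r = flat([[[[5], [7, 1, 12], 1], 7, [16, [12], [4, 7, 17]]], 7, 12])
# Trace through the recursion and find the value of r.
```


flat([[[[5], [7, 1, 12], 1], 7, [16, [12], [4, 7, 17]]], 7, 12])
Processing each element:
  [[[5], [7, 1, 12], 1], 7, [16, [12], [4, 7, 17]]] is a list -> flat recursively -> [5, 7, 1, 12, 1, 7, 16, 12, 4, 7, 17]
  7 is not a list -> append 7
  12 is not a list -> append 12
= [5, 7, 1, 12, 1, 7, 16, 12, 4, 7, 17, 7, 12]


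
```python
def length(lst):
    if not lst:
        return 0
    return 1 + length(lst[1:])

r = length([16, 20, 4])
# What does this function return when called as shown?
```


length([16, 20, 4])
= 1 + length([20, 4])
= 1 + 1 + length([4])
= 1 + 1 + 1 + length([])
= 1 + 1 + 1 + 0
= 3


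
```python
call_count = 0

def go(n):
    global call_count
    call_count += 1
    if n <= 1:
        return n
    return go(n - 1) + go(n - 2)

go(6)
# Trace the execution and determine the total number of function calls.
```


go(6) calls go(5) and go(4); each non-base call branches into two more.
Let C(k) = total number of calls made by go(k), including the call to go(k) itself.
Base cases: C(0) = 1, C(1) = 1
Recurrence: C(k) = 1 + C(k-1) + C(k-2)
  C(2) = 1 + C(1) + C(0) = 1 + 1 + 1 = 3
  C(3) = 1 + C(2) + C(1) = 1 + 3 + 1 = 5
  C(4) = 1 + C(3) + C(2) = 1 + 5 + 3 = 9
  C(5) = 1 + C(4) + C(3) = 1 + 9 + 5 = 15
  C(6) = 1 + C(5) + C(4) = 1 + 15 + 9 = 25
Total calls = C(6) = 25


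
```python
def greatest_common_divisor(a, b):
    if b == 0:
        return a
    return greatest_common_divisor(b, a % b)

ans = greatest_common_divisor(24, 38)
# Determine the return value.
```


greatest_common_divisor(24, 38)
= greatest_common_divisor(38, 24 % 38) = greatest_common_divisor(38, 24)
= greatest_common_divisor(24, 38 % 24) = greatest_common_divisor(24, 14)
= greatest_common_divisor(14, 24 % 14) = greatest_common_divisor(14, 10)
= greatest_common_divisor(10, 14 % 10) = greatest_common_divisor(10, 4)
= greatest_common_divisor(4, 10 % 4) = greatest_common_divisor(4, 2)
= greatest_common_divisor(2, 4 % 2) = greatest_common_divisor(2, 0)
b == 0, return a = 2


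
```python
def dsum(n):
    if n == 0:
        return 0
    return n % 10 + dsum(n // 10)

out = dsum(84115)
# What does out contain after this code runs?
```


dsum(84115)
= 5 + dsum(8411)
= 5 + 1 + dsum(841)
= 5 + 1 + 1 + dsum(84)
= 5 + 1 + 1 + 4 + dsum(8)
= 5 + 1 + 1 + 4 + 8 + dsum(0)
= 5 + 1 + 1 + 4 + 8 + 0
= 19


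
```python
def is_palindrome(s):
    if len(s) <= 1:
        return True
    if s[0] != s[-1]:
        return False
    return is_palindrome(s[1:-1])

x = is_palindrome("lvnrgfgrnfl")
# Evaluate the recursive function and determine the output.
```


is_palindrome("lvnrgfgrnfl")
"lvnrgfgrnfl": s[0]='l' == s[-1]='l' -> is_palindrome("vnrgfgrnf")
"vnrgfgrnf": s[0]='v' != s[-1]='f' -> False
= False


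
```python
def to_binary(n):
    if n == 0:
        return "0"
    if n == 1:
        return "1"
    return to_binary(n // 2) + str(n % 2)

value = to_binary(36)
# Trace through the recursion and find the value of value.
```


to_binary(36)
= to_binary(18) + "0"
= to_binary(9) + "0" + "0"
= to_binary(4) + "1" + "0" + "0"
= to_binary(2) + "0" + "1" + "0" + "0"
= to_binary(1) + "0" + "0" + "1" + "0" + "0"
= "1" + "0" + "0" + "1" + "0" + "0"
= "100100"


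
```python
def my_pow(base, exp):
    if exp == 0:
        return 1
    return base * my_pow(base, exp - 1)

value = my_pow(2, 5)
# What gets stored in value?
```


my_pow(2, 5)
= 2 * my_pow(2, 4)
= 2 * 2 * my_pow(2, 3)
= 2 * 2 * 2 * my_pow(2, 2)
= 2 * 2 * 2 * 2 * my_pow(2, 1)
= 2 * 2 * 2 * 2 * 2 * my_pow(2, 0)
= 2 * 2 * 2 * 2 * 2 * 1
= 32


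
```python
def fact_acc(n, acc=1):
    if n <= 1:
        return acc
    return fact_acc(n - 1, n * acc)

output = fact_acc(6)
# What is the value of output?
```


fact_acc(6, 1)
= fact_acc(5, 6 * 1) = fact_acc(5, 6)
= fact_acc(4, 5 * 6) = fact_acc(4, 30)
= fact_acc(3, 4 * 30) = fact_acc(3, 120)
= fact_acc(2, 3 * 120) = fact_acc(2, 360)
= fact_acc(1, 2 * 360) = fact_acc(1, 720)
n <= 1, return acc = 720


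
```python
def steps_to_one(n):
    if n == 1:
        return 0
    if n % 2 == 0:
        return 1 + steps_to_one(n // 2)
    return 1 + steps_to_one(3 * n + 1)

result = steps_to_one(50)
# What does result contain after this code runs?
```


steps_to_one(50)
50 is even -> steps_to_one(25)
25 is odd -> 3*25+1 = 76 -> steps_to_one(76)
76 is even -> steps_to_one(38)
38 is even -> steps_to_one(19)
19 is odd -> 3*19+1 = 58 -> steps_to_one(58)
58 is even -> steps_to_one(29)
29 is odd -> 3*29+1 = 88 -> steps_to_one(88)
88 is even -> steps_to_one(44)
44 is even -> steps_to_one(22)
22 is even -> steps_to_one(11)
11 is odd -> 3*11+1 = 34 -> steps_to_one(34)
34 is even -> steps_to_one(17)
17 is odd -> 3*17+1 = 52 -> steps_to_one(52)
52 is even -> steps_to_one(26)
26 is even -> steps_to_one(13)
13 is odd -> 3*13+1 = 40 -> steps_to_one(40)
40 is even -> steps_to_one(20)
20 is even -> steps_to_one(10)
10 is even -> steps_to_one(5)
5 is odd -> 3*5+1 = 16 -> steps_to_one(16)
16 is even -> steps_to_one(8)
8 is even -> steps_to_one(4)
4 is even -> steps_to_one(2)
2 is even -> steps_to_one(1)
Reached 1 after 24 steps
= 24


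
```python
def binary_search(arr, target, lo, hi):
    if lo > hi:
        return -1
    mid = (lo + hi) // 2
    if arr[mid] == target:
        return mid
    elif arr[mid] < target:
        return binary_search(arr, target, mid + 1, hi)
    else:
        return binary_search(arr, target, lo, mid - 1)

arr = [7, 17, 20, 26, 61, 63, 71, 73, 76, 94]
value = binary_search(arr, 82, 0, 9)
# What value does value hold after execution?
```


binary_search(arr, 82, 0, 9)
lo=0, hi=9, mid=4, arr[mid]=61
61 < 82, search right half
lo=5, hi=9, mid=7, arr[mid]=73
73 < 82, search right half
lo=8, hi=9, mid=8, arr[mid]=76
76 < 82, search right half
lo=9, hi=9, mid=9, arr[mid]=94
94 > 82, search left half
lo > hi, target not found, return -1
= -1


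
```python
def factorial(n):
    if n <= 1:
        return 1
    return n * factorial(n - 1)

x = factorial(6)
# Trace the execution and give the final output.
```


factorial(6)
= 6 * factorial(5)
= 6 * 5 * factorial(4)
= 6 * 5 * 4 * factorial(3)
= 6 * 5 * 4 * 3 * factorial(2)
= 6 * 5 * 4 * 3 * 2 * factorial(1)
= 6 * 5 * 4 * 3 * 2 * 1
= 720


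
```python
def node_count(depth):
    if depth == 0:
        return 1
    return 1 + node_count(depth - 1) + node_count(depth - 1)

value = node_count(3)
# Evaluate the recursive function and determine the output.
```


node_count(3)
= 1 + node_count(2) + node_count(2)
= 1 + 2 * node_count(2)
node_count(k) = 2^(k+1) - 1
node_count(0) = 1
node_count(1) = 3
node_count(2) = 7
node_count(3) = 15
node_count(3) = 2^4 - 1 = 15


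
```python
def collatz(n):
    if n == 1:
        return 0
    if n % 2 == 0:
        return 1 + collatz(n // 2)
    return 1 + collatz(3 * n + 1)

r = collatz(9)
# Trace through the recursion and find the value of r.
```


collatz(9)
9 is odd -> 3*9+1 = 28 -> collatz(28)
28 is even -> collatz(14)
14 is even -> collatz(7)
7 is odd -> 3*7+1 = 22 -> collatz(22)
22 is even -> collatz(11)
11 is odd -> 3*11+1 = 34 -> collatz(34)
34 is even -> collatz(17)
17 is odd -> 3*17+1 = 52 -> collatz(52)
52 is even -> collatz(26)
26 is even -> collatz(13)
13 is odd -> 3*13+1 = 40 -> collatz(40)
40 is even -> collatz(20)
20 is even -> collatz(10)
10 is even -> collatz(5)
5 is odd -> 3*5+1 = 16 -> collatz(16)
16 is even -> collatz(8)
8 is even -> collatz(4)
4 is even -> collatz(2)
2 is even -> collatz(1)
Reached 1 after 19 steps
= 19


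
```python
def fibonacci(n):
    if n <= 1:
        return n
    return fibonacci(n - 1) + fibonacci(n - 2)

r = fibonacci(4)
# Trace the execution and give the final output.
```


fibonacci(4)
= fibonacci(3) + fibonacci(2)
= (fibonacci(2) + fibonacci(1)) + fibonacci(2)
Computing bottom-up: fibonacci(0)=0, fibonacci(1)=1, fibonacci(2)=1, fibonacci(3)=2, fibonacci(4)=3
= 3


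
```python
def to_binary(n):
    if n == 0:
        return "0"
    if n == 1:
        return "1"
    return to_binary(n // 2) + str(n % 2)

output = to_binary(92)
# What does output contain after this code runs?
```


to_binary(92)
= to_binary(46) + "0"
= to_binary(23) + "0" + "0"
= to_binary(11) + "1" + "0" + "0"
= to_binary(5) + "1" + "1" + "0" + "0"
= to_binary(2) + "1" + "1" + "1" + "0" + "0"
= to_binary(1) + "0" + "1" + "1" + "1" + "0" + "0"
= "1" + "0" + "1" + "1" + "1" + "0" + "0"
= "1011100"


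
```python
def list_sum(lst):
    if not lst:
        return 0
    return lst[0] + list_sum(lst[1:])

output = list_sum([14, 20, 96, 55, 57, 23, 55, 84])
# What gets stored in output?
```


list_sum([14, 20, 96, 55, 57, 23, 55, 84])
= 14 + list_sum([20, 96, 55, 57, 23, 55, 84])
= 14 + 20 + list_sum([96, 55, 57, 23, 55, 84])
= 14 + 20 + 96 + list_sum([55, 57, 23, 55, 84])
= 14 + 20 + 96 + 55 + list_sum([57, 23, 55, 84])
= 14 + 20 + 96 + 55 + 57 + list_sum([23, 55, 84])
= 14 + 20 + 96 + 55 + 57 + 23 + list_sum([55, 84])
= 14 + 20 + 96 + 55 + 57 + 23 + 55 + list_sum([84])
= 14 + 20 + 96 + 55 + 57 + 23 + 55 + 84 + list_sum([])
= 14 + 20 + 96 + 55 + 57 + 23 + 55 + 84 + 0
= 404


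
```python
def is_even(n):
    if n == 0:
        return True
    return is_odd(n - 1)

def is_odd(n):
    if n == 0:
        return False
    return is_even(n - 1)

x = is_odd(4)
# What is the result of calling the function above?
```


is_odd(4)
= is_even(3)
= is_odd(2)
= is_even(1)
= is_odd(0)
n == 0: return False
= False


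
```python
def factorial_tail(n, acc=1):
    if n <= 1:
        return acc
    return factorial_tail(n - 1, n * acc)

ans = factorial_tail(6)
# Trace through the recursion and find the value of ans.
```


factorial_tail(6, 1)
= factorial_tail(5, 6 * 1) = factorial_tail(5, 6)
= factorial_tail(4, 5 * 6) = factorial_tail(4, 30)
= factorial_tail(3, 4 * 30) = factorial_tail(3, 120)
= factorial_tail(2, 3 * 120) = factorial_tail(2, 360)
= factorial_tail(1, 2 * 360) = factorial_tail(1, 720)
n <= 1, return acc = 720


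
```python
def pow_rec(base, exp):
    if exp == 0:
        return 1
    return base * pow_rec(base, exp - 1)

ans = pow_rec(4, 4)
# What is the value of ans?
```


pow_rec(4, 4)
= 4 * pow_rec(4, 3)
= 4 * 4 * pow_rec(4, 2)
= 4 * 4 * 4 * pow_rec(4, 1)
= 4 * 4 * 4 * 4 * pow_rec(4, 0)
= 4 * 4 * 4 * 4 * 1
= 256


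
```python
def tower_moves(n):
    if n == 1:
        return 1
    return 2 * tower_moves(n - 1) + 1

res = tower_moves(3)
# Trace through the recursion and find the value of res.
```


tower_moves(3)
= 2 * tower_moves(2) + 1
= 2 * (2 * tower_moves(1) + 1) + 1
Now compute bottom-up:
tower_moves(1) = 1
tower_moves(2) = 2 * 1 + 1 = 3
tower_moves(3) = 2 * 3 + 1 = 7
= 7


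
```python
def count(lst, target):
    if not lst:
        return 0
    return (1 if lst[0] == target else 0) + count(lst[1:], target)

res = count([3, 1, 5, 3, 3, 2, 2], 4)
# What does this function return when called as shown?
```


count([3, 1, 5, 3, 3, 2, 2], 4)
lst[0]=3 != 4: 0 + count([1, 5, 3, 3, 2, 2], 4)
lst[0]=1 != 4: 0 + count([5, 3, 3, 2, 2], 4)
lst[0]=5 != 4: 0 + count([3, 3, 2, 2], 4)
lst[0]=3 != 4: 0 + count([3, 2, 2], 4)
lst[0]=3 != 4: 0 + count([2, 2], 4)
lst[0]=2 != 4: 0 + count([2], 4)
lst[0]=2 != 4: 0 + count([], 4)
= 0


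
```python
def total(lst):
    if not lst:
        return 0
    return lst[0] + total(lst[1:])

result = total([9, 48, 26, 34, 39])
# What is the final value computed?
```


total([9, 48, 26, 34, 39])
= 9 + total([48, 26, 34, 39])
= 9 + 48 + total([26, 34, 39])
= 9 + 48 + 26 + total([34, 39])
= 9 + 48 + 26 + 34 + total([39])
= 9 + 48 + 26 + 34 + 39 + total([])
= 9 + 48 + 26 + 34 + 39 + 0
= 156


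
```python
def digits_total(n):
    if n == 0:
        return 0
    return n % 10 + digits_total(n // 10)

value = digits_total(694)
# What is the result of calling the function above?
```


digits_total(694)
= 4 + digits_total(69)
= 4 + 9 + digits_total(6)
= 4 + 9 + 6 + digits_total(0)
= 4 + 9 + 6 + 0
= 19


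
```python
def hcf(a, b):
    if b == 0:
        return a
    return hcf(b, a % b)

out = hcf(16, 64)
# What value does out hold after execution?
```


hcf(16, 64)
= hcf(64, 16 % 64) = hcf(64, 16)
= hcf(16, 64 % 16) = hcf(16, 0)
b == 0, return a = 16


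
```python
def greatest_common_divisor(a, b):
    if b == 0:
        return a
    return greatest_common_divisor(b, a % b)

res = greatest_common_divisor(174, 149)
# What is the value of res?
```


greatest_common_divisor(174, 149)
= greatest_common_divisor(149, 174 % 149) = greatest_common_divisor(149, 25)
= greatest_common_divisor(25, 149 % 25) = greatest_common_divisor(25, 24)
= greatest_common_divisor(24, 25 % 24) = greatest_common_divisor(24, 1)
= greatest_common_divisor(1, 24 % 1) = greatest_common_divisor(1, 0)
b == 0, return a = 1


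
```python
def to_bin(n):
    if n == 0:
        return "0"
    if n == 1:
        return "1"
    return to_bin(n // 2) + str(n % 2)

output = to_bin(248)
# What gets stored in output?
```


to_bin(248)
= to_bin(124) + "0"
= to_bin(62) + "0" + "0"
= to_bin(31) + "0" + "0" + "0"
= to_bin(15) + "1" + "0" + "0" + "0"
= to_bin(7) + "1" + "1" + "0" + "0" + "0"
= to_bin(3) + "1" + "1" + "1" + "0" + "0" + "0"
= to_bin(1) + "1" + "1" + "1" + "1" + "0" + "0" + "0"
= "1" + "1" + "1" + "1" + "1" + "0" + "0" + "0"
= "11111000"


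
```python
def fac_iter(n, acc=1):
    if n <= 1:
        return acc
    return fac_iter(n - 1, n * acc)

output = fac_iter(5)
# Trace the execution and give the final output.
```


fac_iter(5, 1)
= fac_iter(4, 5 * 1) = fac_iter(4, 5)
= fac_iter(3, 4 * 5) = fac_iter(3, 20)
= fac_iter(2, 3 * 20) = fac_iter(2, 60)
= fac_iter(1, 2 * 60) = fac_iter(1, 120)
n <= 1, return acc = 120


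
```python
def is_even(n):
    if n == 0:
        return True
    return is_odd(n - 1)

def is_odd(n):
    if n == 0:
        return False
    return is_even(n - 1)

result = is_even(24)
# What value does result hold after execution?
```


is_even(24)
= is_odd(23)
= is_even(22)
= is_odd(21)
= is_even(20)
= is_odd(19)
= is_even(18)
= is_odd(17)
= is_even(16)
= is_odd(15)
= is_even(14)
= is_odd(13)
= is_even(12)
= is_odd(11)
= is_even(10)
= is_odd(9)
= is_even(8)
= is_odd(7)
= is_even(6)
= is_odd(5)
= is_even(4)
= is_odd(3)
= is_even(2)
= is_odd(1)
= is_even(0)
n == 0: return True
= True


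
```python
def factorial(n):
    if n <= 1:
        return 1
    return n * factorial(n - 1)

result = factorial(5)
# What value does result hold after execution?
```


factorial(5)
= 5 * factorial(4)
= 5 * 4 * factorial(3)
= 5 * 4 * 3 * factorial(2)
= 5 * 4 * 3 * 2 * factorial(1)
= 5 * 4 * 3 * 2 * 1
= 120


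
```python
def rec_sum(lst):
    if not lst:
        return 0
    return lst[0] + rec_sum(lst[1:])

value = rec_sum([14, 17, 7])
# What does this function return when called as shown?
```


rec_sum([14, 17, 7])
= 14 + rec_sum([17, 7])
= 14 + 17 + rec_sum([7])
= 14 + 17 + 7 + rec_sum([])
= 14 + 17 + 7 + 0
= 38


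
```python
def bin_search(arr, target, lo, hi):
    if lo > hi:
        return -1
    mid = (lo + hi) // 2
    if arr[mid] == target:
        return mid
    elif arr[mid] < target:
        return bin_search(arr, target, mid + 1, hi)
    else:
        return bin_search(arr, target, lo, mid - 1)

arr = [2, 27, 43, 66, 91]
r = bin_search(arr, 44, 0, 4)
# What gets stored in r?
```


bin_search(arr, 44, 0, 4)
lo=0, hi=4, mid=2, arr[mid]=43
43 < 44, search right half
lo=3, hi=4, mid=3, arr[mid]=66
66 > 44, search left half
lo > hi, target not found, return -1
= -1


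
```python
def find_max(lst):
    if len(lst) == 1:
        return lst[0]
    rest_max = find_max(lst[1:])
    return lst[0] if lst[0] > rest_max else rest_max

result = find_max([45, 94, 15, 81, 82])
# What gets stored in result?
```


find_max([45, 94, 15, 81, 82])
= compare 45 with find_max([94, 15, 81, 82])
= compare 94 with find_max([15, 81, 82])
= compare 15 with find_max([81, 82])
= compare 81 with find_max([82])
Base: find_max([82]) = 82
compare 81 with 82: max = 82
compare 15 with 82: max = 82
compare 94 with 82: max = 94
compare 45 with 94: max = 94
= 94


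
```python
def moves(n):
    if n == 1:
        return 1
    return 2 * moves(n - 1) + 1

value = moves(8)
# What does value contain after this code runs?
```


moves(8)
= 2 * moves(7) + 1
= 2 * (2 * moves(6) + 1) + 1
= 2 * (2 * (2 * moves(5) + 1) + 1) + 1
= 2 * (2 * (2 * (2 * moves(4) + 1) + 1) + 1) + 1
= 2 * (2 * (2 * (2 * (2 * moves(3) + 1) + 1) + 1) + 1) + 1
= 2 * (2 * (2 * (2 * (2 * (2 * moves(2) + 1) + 1) + 1) + 1) + 1) + 1
= 2 * (2 * (2 * (2 * (2 * (2 * (2 * moves(1) + 1) + 1) + 1) + 1) + 1) + 1) + 1
Now compute bottom-up:
moves(1) = 1
moves(2) = 2 * 1 + 1 = 3
moves(3) = 2 * 3 + 1 = 7
moves(4) = 2 * 7 + 1 = 15
moves(5) = 2 * 15 + 1 = 31
moves(6) = 2 * 31 + 1 = 63
moves(7) = 2 * 63 + 1 = 127
moves(8) = 2 * 127 + 1 = 255
= 255


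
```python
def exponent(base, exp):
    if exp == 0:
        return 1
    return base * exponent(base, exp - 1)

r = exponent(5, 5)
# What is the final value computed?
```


exponent(5, 5)
= 5 * exponent(5, 4)
= 5 * 5 * exponent(5, 3)
= 5 * 5 * 5 * exponent(5, 2)
= 5 * 5 * 5 * 5 * exponent(5, 1)
= 5 * 5 * 5 * 5 * 5 * exponent(5, 0)
= 5 * 5 * 5 * 5 * 5 * 1
= 3125


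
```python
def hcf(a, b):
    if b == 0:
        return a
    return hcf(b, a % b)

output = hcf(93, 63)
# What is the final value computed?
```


hcf(93, 63)
= hcf(63, 93 % 63) = hcf(63, 30)
= hcf(30, 63 % 30) = hcf(30, 3)
= hcf(3, 30 % 3) = hcf(3, 0)
b == 0, return a = 3


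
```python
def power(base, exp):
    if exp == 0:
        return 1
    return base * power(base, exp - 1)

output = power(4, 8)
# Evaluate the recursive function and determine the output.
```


power(4, 8)
= 4 * power(4, 7)
= 4 * 4 * power(4, 6)
= 4 * 4 * 4 * power(4, 5)
= 4 * 4 * 4 * 4 * power(4, 4)
= 4 * 4 * 4 * 4 * 4 * power(4, 3)
= 4 * 4 * 4 * 4 * 4 * 4 * power(4, 2)
= 4 * 4 * 4 * 4 * 4 * 4 * 4 * power(4, 1)
= 4 * 4 * 4 * 4 * 4 * 4 * 4 * 4 * power(4, 0)
= 4 * 4 * 4 * 4 * 4 * 4 * 4 * 4 * 1
= 65536


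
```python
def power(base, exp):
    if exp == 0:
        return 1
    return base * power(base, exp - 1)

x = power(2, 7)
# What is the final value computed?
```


power(2, 7)
= 2 * power(2, 6)
= 2 * 2 * power(2, 5)
= 2 * 2 * 2 * power(2, 4)
= 2 * 2 * 2 * 2 * power(2, 3)
= 2 * 2 * 2 * 2 * 2 * power(2, 2)
= 2 * 2 * 2 * 2 * 2 * 2 * power(2, 1)
= 2 * 2 * 2 * 2 * 2 * 2 * 2 * power(2, 0)
= 2 * 2 * 2 * 2 * 2 * 2 * 2 * 1
= 128


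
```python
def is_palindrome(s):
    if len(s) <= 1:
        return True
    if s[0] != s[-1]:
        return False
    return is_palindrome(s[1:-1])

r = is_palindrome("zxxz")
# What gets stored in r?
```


is_palindrome("zxxz")
"zxxz": s[0]='z' == s[-1]='z' -> is_palindrome("xx")
"xx": s[0]='x' == s[-1]='x' -> is_palindrome("")
"": len <= 1 -> True
= True


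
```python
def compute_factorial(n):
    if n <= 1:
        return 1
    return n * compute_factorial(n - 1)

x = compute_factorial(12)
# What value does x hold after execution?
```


compute_factorial(12)
= 12 * compute_factorial(11)
= 12 * 11 * compute_factorial(10)
= 12 * 11 * 10 * compute_factorial(9)
= 12 * 11 * 10 * 9 * compute_factorial(8)
= 12 * 11 * 10 * 9 * 8 * compute_factorial(7)
= 12 * 11 * 10 * 9 * 8 * 7 * compute_factorial(6)
= 12 * 11 * 10 * 9 * 8 * 7 * 6 * compute_factorial(5)
= 12 * 11 * 10 * 9 * 8 * 7 * 6 * 5 * compute_factorial(4)
= 12 * 11 * 10 * 9 * 8 * 7 * 6 * 5 * 4 * compute_factorial(3)
= 12 * 11 * 10 * 9 * 8 * 7 * 6 * 5 * 4 * 3 * compute_factorial(2)
= 12 * 11 * 10 * 9 * 8 * 7 * 6 * 5 * 4 * 3 * 2 * compute_factorial(1)
= 12 * 11 * 10 * 9 * 8 * 7 * 6 * 5 * 4 * 3 * 2 * 1
= 479001600


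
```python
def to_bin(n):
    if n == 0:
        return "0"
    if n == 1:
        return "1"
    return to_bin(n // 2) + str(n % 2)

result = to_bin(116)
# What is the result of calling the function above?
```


to_bin(116)
= to_bin(58) + "0"
= to_bin(29) + "0" + "0"
= to_bin(14) + "1" + "0" + "0"
= to_bin(7) + "0" + "1" + "0" + "0"
= to_bin(3) + "1" + "0" + "1" + "0" + "0"
= to_bin(1) + "1" + "1" + "0" + "1" + "0" + "0"
= "1" + "1" + "1" + "0" + "1" + "0" + "0"
= "1110100"


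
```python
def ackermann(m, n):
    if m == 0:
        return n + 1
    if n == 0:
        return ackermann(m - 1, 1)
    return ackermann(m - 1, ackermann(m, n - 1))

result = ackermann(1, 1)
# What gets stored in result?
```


ackermann(1, 1)
= ackermann(0, ackermann(1, 0))
First compute ackermann(1, 0) = 2
= ackermann(0, 2)
= 3


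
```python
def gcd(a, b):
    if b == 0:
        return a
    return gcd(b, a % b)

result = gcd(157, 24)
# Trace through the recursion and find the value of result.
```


gcd(157, 24)
= gcd(24, 157 % 24) = gcd(24, 13)
= gcd(13, 24 % 13) = gcd(13, 11)
= gcd(11, 13 % 11) = gcd(11, 2)
= gcd(2, 11 % 2) = gcd(2, 1)
= gcd(1, 2 % 1) = gcd(1, 0)
b == 0, return a = 1


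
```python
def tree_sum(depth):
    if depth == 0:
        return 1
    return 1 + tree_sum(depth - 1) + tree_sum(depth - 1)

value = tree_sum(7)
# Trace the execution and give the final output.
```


tree_sum(7)
= 1 + tree_sum(6) + tree_sum(6)
= 1 + 2 * tree_sum(6)
tree_sum(k) = 2^(k+1) - 1
tree_sum(0) = 1
tree_sum(1) = 3
tree_sum(2) = 7
tree_sum(3) = 15
tree_sum(4) = 31
tree_sum(7) = 2^8 - 1 = 255


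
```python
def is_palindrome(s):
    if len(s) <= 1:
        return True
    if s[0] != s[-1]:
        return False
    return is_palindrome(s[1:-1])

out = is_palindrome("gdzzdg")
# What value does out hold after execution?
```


is_palindrome("gdzzdg")
"gdzzdg": s[0]='g' == s[-1]='g' -> is_palindrome("dzzd")
"dzzd": s[0]='d' == s[-1]='d' -> is_palindrome("zz")
"zz": s[0]='z' == s[-1]='z' -> is_palindrome("")
"": len <= 1 -> True
= True


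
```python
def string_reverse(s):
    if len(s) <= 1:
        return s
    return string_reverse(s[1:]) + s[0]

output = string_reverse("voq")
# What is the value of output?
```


string_reverse("voq")
= string_reverse("oq") + "v"
= string_reverse("q") + "o" + "v"
= "q" + "o" + "v"
= "qov"


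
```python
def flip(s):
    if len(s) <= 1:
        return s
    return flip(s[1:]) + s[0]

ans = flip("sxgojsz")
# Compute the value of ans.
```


flip("sxgojsz")
= flip("xgojsz") + "s"
= flip("gojsz") + "x" + "s"
= flip("ojsz") + "g" + "x" + "s"
= flip("jsz") + "o" + "g" + "x" + "s"
= flip("sz") + "j" + "o" + "g" + "x" + "s"
= flip("z") + "s" + "j" + "o" + "g" + "x" + "s"
= "z" + "s" + "j" + "o" + "g" + "x" + "s"
= "zsjogxs"


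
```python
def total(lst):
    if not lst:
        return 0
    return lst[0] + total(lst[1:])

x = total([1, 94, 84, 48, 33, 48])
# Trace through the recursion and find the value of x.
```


total([1, 94, 84, 48, 33, 48])
= 1 + total([94, 84, 48, 33, 48])
= 1 + 94 + total([84, 48, 33, 48])
= 1 + 94 + 84 + total([48, 33, 48])
= 1 + 94 + 84 + 48 + total([33, 48])
= 1 + 94 + 84 + 48 + 33 + total([48])
= 1 + 94 + 84 + 48 + 33 + 48 + total([])
= 1 + 94 + 84 + 48 + 33 + 48 + 0
= 308


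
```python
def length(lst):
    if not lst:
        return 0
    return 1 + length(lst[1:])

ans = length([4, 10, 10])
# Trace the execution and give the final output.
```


length([4, 10, 10])
= 1 + length([10, 10])
= 1 + 1 + length([10])
= 1 + 1 + 1 + length([])
= 1 + 1 + 1 + 0
= 3


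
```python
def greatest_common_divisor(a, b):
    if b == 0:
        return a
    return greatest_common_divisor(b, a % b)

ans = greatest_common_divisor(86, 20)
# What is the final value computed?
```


greatest_common_divisor(86, 20)
= greatest_common_divisor(20, 86 % 20) = greatest_common_divisor(20, 6)
= greatest_common_divisor(6, 20 % 6) = greatest_common_divisor(6, 2)
= greatest_common_divisor(2, 6 % 2) = greatest_common_divisor(2, 0)
b == 0, return a = 2


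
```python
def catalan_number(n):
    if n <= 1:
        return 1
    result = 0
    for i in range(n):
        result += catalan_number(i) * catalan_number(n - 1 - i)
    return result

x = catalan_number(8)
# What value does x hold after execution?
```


catalan_number(8)
= sum of catalan_number(i) * catalan_number(8-1-i) for i in 0..7
First compute sub-values bottom-up:
  catalan_number(0) = 1, catalan_number(1) = 1
  catalan_number(2) = 1*1 + 1*1 = 2
  catalan_number(3) = 1*2 + 1*1 + 2*1 = 5
  catalan_number(4) = 1*5 + 1*2 + 2*1 + 5*1 = 14
  catalan_number(5) = 1*14 + 1*5 + 2*2 + 5*1 + 14*1 = 42
  catalan_number(6) = 1*42 + 1*14 + 2*5 + 5*2 + 14*1 + 42*1 = 132
  catalan_number(7) = 1*132 + 1*42 + 2*14 + 5*5 + 14*2 + 42*1 + 132*1 = 429
Now catalan_number(8):
  catalan_number(0)*catalan_number(7) = 1*429 = 429
  catalan_number(1)*catalan_number(6) = 1*132 = 132
  catalan_number(2)*catalan_number(5) = 2*42 = 84
  catalan_number(3)*catalan_number(4) = 5*14 = 70
  catalan_number(4)*catalan_number(3) = 14*5 = 70
  catalan_number(5)*catalan_number(2) = 42*2 = 84
  catalan_number(6)*catalan_number(1) = 132*1 = 132
  catalan_number(7)*catalan_number(0) = 429*1 = 429
= 429 + 132 + 84 + 70 + 70 + 84 + 132 + 429
= 1430


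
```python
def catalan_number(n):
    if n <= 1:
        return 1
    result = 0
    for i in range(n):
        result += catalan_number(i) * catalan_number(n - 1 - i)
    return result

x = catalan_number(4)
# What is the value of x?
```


catalan_number(4)
= sum of catalan_number(i) * catalan_number(4-1-i) for i in 0..3
First compute sub-values bottom-up:
  catalan_number(0) = 1, catalan_number(1) = 1
  catalan_number(2) = 1*1 + 1*1 = 2
  catalan_number(3) = 1*2 + 1*1 + 2*1 = 5
Now catalan_number(4):
  catalan_number(0)*catalan_number(3) = 1*5 = 5
  catalan_number(1)*catalan_number(2) = 1*2 = 2
  catalan_number(2)*catalan_number(1) = 2*1 = 2
  catalan_number(3)*catalan_number(0) = 5*1 = 5
= 5 + 2 + 2 + 5
= 14


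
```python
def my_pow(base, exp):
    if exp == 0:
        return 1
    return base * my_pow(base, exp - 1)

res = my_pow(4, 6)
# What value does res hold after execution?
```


my_pow(4, 6)
= 4 * my_pow(4, 5)
= 4 * 4 * my_pow(4, 4)
= 4 * 4 * 4 * my_pow(4, 3)
= 4 * 4 * 4 * 4 * my_pow(4, 2)
= 4 * 4 * 4 * 4 * 4 * my_pow(4, 1)
= 4 * 4 * 4 * 4 * 4 * 4 * my_pow(4, 0)
= 4 * 4 * 4 * 4 * 4 * 4 * 1
= 4096


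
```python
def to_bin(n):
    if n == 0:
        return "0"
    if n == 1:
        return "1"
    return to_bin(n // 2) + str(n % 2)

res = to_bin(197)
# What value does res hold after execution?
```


to_bin(197)
= to_bin(98) + "1"
= to_bin(49) + "0" + "1"
= to_bin(24) + "1" + "0" + "1"
= to_bin(12) + "0" + "1" + "0" + "1"
= to_bin(6) + "0" + "0" + "1" + "0" + "1"
= to_bin(3) + "0" + "0" + "0" + "1" + "0" + "1"
= to_bin(1) + "1" + "0" + "0" + "0" + "1" + "0" + "1"
= "1" + "1" + "0" + "0" + "0" + "1" + "0" + "1"
= "11000101"


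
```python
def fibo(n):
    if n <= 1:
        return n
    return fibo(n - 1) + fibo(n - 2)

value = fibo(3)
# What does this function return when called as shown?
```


fibo(3)
= fibo(2) + fibo(1)
Computing bottom-up: fibo(0)=0, fibo(1)=1, fibo(2)=1, fibo(3)=2
= 2


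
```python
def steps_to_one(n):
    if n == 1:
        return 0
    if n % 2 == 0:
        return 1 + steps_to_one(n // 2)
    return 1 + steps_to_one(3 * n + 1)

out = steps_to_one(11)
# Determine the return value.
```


steps_to_one(11)
11 is odd -> 3*11+1 = 34 -> steps_to_one(34)
34 is even -> steps_to_one(17)
17 is odd -> 3*17+1 = 52 -> steps_to_one(52)
52 is even -> steps_to_one(26)
26 is even -> steps_to_one(13)
13 is odd -> 3*13+1 = 40 -> steps_to_one(40)
40 is even -> steps_to_one(20)
20 is even -> steps_to_one(10)
10 is even -> steps_to_one(5)
5 is odd -> 3*5+1 = 16 -> steps_to_one(16)
16 is even -> steps_to_one(8)
8 is even -> steps_to_one(4)
4 is even -> steps_to_one(2)
2 is even -> steps_to_one(1)
Reached 1 after 14 steps
= 14


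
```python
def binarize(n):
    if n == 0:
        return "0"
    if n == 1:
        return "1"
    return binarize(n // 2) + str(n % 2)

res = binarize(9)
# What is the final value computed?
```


binarize(9)
= binarize(4) + "1"
= binarize(2) + "0" + "1"
= binarize(1) + "0" + "0" + "1"
= "1" + "0" + "0" + "1"
= "1001"


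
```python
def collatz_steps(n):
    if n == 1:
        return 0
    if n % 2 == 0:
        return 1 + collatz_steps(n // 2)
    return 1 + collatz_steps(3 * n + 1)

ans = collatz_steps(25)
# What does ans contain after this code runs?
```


collatz_steps(25)
25 is odd -> 3*25+1 = 76 -> collatz_steps(76)
76 is even -> collatz_steps(38)
38 is even -> collatz_steps(19)
19 is odd -> 3*19+1 = 58 -> collatz_steps(58)
58 is even -> collatz_steps(29)
29 is odd -> 3*29+1 = 88 -> collatz_steps(88)
88 is even -> collatz_steps(44)
44 is even -> collatz_steps(22)
22 is even -> collatz_steps(11)
11 is odd -> 3*11+1 = 34 -> collatz_steps(34)
34 is even -> collatz_steps(17)
17 is odd -> 3*17+1 = 52 -> collatz_steps(52)
52 is even -> collatz_steps(26)
26 is even -> collatz_steps(13)
13 is odd -> 3*13+1 = 40 -> collatz_steps(40)
40 is even -> collatz_steps(20)
20 is even -> collatz_steps(10)
10 is even -> collatz_steps(5)
5 is odd -> 3*5+1 = 16 -> collatz_steps(16)
16 is even -> collatz_steps(8)
8 is even -> collatz_steps(4)
4 is even -> collatz_steps(2)
2 is even -> collatz_steps(1)
Reached 1 after 23 steps
= 23


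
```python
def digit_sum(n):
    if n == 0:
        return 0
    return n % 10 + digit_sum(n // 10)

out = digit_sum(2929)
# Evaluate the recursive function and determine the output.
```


digit_sum(2929)
= 9 + digit_sum(292)
= 9 + 2 + digit_sum(29)
= 9 + 2 + 9 + digit_sum(2)
= 9 + 2 + 9 + 2 + digit_sum(0)
= 9 + 2 + 9 + 2 + 0
= 22


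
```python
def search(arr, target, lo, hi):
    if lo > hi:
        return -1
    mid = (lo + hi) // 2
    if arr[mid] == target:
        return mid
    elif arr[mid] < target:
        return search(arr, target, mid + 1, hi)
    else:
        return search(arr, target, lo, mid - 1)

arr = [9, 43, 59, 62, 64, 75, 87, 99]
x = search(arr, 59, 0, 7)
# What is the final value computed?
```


search(arr, 59, 0, 7)
lo=0, hi=7, mid=3, arr[mid]=62
62 > 59, search left half
lo=0, hi=2, mid=1, arr[mid]=43
43 < 59, search right half
lo=2, hi=2, mid=2, arr[mid]=59
arr[2] == 59, found at index 2
= 2


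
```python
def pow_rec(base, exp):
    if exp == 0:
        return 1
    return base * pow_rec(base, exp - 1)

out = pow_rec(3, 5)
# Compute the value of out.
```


pow_rec(3, 5)
= 3 * pow_rec(3, 4)
= 3 * 3 * pow_rec(3, 3)
= 3 * 3 * 3 * pow_rec(3, 2)
= 3 * 3 * 3 * 3 * pow_rec(3, 1)
= 3 * 3 * 3 * 3 * 3 * pow_rec(3, 0)
= 3 * 3 * 3 * 3 * 3 * 1
= 243


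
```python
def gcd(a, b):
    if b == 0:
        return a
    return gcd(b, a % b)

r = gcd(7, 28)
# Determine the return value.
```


gcd(7, 28)
= gcd(28, 7 % 28) = gcd(28, 7)
= gcd(7, 28 % 7) = gcd(7, 0)
b == 0, return a = 7


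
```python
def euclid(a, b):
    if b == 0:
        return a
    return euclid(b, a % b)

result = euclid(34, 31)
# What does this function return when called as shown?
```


euclid(34, 31)
= euclid(31, 34 % 31) = euclid(31, 3)
= euclid(3, 31 % 3) = euclid(3, 1)
= euclid(1, 3 % 1) = euclid(1, 0)
b == 0, return a = 1


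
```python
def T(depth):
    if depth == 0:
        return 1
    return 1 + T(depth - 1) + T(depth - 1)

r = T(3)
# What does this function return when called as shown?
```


T(3)
= 1 + T(2) + T(2)
= 1 + 2 * T(2)
T(k) = 2^(k+1) - 1
T(0) = 1
T(1) = 3
T(2) = 7
T(3) = 15
T(3) = 2^4 - 1 = 15


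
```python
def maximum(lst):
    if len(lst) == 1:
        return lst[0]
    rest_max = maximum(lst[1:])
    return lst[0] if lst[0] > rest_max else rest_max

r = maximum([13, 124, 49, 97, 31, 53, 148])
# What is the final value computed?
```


maximum([13, 124, 49, 97, 31, 53, 148])
= compare 13 with maximum([124, 49, 97, 31, 53, 148])
= compare 124 with maximum([49, 97, 31, 53, 148])
= compare 49 with maximum([97, 31, 53, 148])
= compare 97 with maximum([31, 53, 148])
= compare 31 with maximum([53, 148])
= compare 53 with maximum([148])
Base: maximum([148]) = 148
compare 53 with 148: max = 148
compare 31 with 148: max = 148
compare 97 with 148: max = 148
compare 49 with 148: max = 148
compare 124 with 148: max = 148
compare 13 with 148: max = 148
= 148


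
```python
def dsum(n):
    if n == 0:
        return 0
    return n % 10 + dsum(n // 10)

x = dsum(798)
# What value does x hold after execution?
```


dsum(798)
= 8 + dsum(79)
= 8 + 9 + dsum(7)
= 8 + 9 + 7 + dsum(0)
= 8 + 9 + 7 + 0
= 24


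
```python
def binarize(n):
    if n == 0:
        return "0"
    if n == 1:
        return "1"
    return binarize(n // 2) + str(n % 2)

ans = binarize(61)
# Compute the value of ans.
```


binarize(61)
= binarize(30) + "1"
= binarize(15) + "0" + "1"
= binarize(7) + "1" + "0" + "1"
= binarize(3) + "1" + "1" + "0" + "1"
= binarize(1) + "1" + "1" + "1" + "0" + "1"
= "1" + "1" + "1" + "1" + "0" + "1"
= "111101"


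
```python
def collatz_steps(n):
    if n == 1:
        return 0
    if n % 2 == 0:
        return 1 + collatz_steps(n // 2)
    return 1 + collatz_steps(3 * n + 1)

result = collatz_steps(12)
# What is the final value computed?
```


collatz_steps(12)
12 is even -> collatz_steps(6)
6 is even -> collatz_steps(3)
3 is odd -> 3*3+1 = 10 -> collatz_steps(10)
10 is even -> collatz_steps(5)
5 is odd -> 3*5+1 = 16 -> collatz_steps(16)
16 is even -> collatz_steps(8)
8 is even -> collatz_steps(4)
4 is even -> collatz_steps(2)
2 is even -> collatz_steps(1)
Reached 1 after 9 steps
= 9


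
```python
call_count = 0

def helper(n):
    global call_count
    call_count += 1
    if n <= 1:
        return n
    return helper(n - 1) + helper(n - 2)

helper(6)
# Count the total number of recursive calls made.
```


helper(6) calls helper(5) and helper(4); each non-base call branches into two more.
Let C(k) = total number of calls made by helper(k), including the call to helper(k) itself.
Base cases: C(0) = 1, C(1) = 1
Recurrence: C(k) = 1 + C(k-1) + C(k-2)
  C(2) = 1 + C(1) + C(0) = 1 + 1 + 1 = 3
  C(3) = 1 + C(2) + C(1) = 1 + 3 + 1 = 5
  C(4) = 1 + C(3) + C(2) = 1 + 5 + 3 = 9
  C(5) = 1 + C(4) + C(3) = 1 + 9 + 5 = 15
  C(6) = 1 + C(5) + C(4) = 1 + 15 + 9 = 25
Total calls = C(6) = 25


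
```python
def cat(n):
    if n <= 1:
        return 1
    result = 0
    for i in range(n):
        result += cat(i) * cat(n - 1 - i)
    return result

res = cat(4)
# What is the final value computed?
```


cat(4)
= sum of cat(i) * cat(4-1-i) for i in 0..3
First compute sub-values bottom-up:
  cat(0) = 1, cat(1) = 1
  cat(2) = 1*1 + 1*1 = 2
  cat(3) = 1*2 + 1*1 + 2*1 = 5
Now cat(4):
  cat(0)*cat(3) = 1*5 = 5
  cat(1)*cat(2) = 1*2 = 2
  cat(2)*cat(1) = 2*1 = 2
  cat(3)*cat(0) = 5*1 = 5
= 5 + 2 + 2 + 5
= 14


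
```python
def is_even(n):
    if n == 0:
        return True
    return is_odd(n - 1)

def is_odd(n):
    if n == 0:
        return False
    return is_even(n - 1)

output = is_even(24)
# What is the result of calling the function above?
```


is_even(24)
= is_odd(23)
= is_even(22)
= is_odd(21)
= is_even(20)
= is_odd(19)
= is_even(18)
= is_odd(17)
= is_even(16)
= is_odd(15)
= is_even(14)
= is_odd(13)
= is_even(12)
= is_odd(11)
= is_even(10)
= is_odd(9)
= is_even(8)
= is_odd(7)
= is_even(6)
= is_odd(5)
= is_even(4)
= is_odd(3)
= is_even(2)
= is_odd(1)
= is_even(0)
n == 0: return True
= True


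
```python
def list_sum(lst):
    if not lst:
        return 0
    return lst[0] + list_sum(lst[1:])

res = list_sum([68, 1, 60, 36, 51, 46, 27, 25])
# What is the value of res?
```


list_sum([68, 1, 60, 36, 51, 46, 27, 25])
= 68 + list_sum([1, 60, 36, 51, 46, 27, 25])
= 68 + 1 + list_sum([60, 36, 51, 46, 27, 25])
= 68 + 1 + 60 + list_sum([36, 51, 46, 27, 25])
= 68 + 1 + 60 + 36 + list_sum([51, 46, 27, 25])
= 68 + 1 + 60 + 36 + 51 + list_sum([46, 27, 25])
= 68 + 1 + 60 + 36 + 51 + 46 + list_sum([27, 25])
= 68 + 1 + 60 + 36 + 51 + 46 + 27 + list_sum([25])
= 68 + 1 + 60 + 36 + 51 + 46 + 27 + 25 + list_sum([])
= 68 + 1 + 60 + 36 + 51 + 46 + 27 + 25 + 0
= 314


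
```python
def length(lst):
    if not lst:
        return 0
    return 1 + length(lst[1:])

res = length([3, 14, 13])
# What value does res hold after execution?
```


length([3, 14, 13])
= 1 + length([14, 13])
= 1 + 1 + length([13])
= 1 + 1 + 1 + length([])
= 1 + 1 + 1 + 0
= 3


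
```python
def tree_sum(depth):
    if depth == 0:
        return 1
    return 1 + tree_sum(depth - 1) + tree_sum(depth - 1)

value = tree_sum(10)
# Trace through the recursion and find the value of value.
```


tree_sum(10)
= 1 + tree_sum(9) + tree_sum(9)
= 1 + 2 * tree_sum(9)
tree_sum(k) = 2^(k+1) - 1
tree_sum(0) = 1
tree_sum(1) = 3
tree_sum(2) = 7
tree_sum(3) = 15
tree_sum(4) = 31
tree_sum(10) = 2^11 - 1 = 2047


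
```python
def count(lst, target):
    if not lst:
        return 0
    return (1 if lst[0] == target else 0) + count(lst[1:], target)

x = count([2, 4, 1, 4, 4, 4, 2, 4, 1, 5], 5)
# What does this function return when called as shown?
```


count([2, 4, 1, 4, 4, 4, 2, 4, 1, 5], 5)
lst[0]=2 != 5: 0 + count([4, 1, 4, 4, 4, 2, 4, 1, 5], 5)
lst[0]=4 != 5: 0 + count([1, 4, 4, 4, 2, 4, 1, 5], 5)
lst[0]=1 != 5: 0 + count([4, 4, 4, 2, 4, 1, 5], 5)
lst[0]=4 != 5: 0 + count([4, 4, 2, 4, 1, 5], 5)
lst[0]=4 != 5: 0 + count([4, 2, 4, 1, 5], 5)
lst[0]=4 != 5: 0 + count([2, 4, 1, 5], 5)
lst[0]=2 != 5: 0 + count([4, 1, 5], 5)
lst[0]=4 != 5: 0 + count([1, 5], 5)
lst[0]=1 != 5: 0 + count([5], 5)
lst[0]=5 == 5: 1 + count([], 5)
= 1


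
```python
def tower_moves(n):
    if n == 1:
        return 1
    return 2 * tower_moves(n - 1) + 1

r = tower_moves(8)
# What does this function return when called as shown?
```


tower_moves(8)
= 2 * tower_moves(7) + 1
= 2 * (2 * tower_moves(6) + 1) + 1
= 2 * (2 * (2 * tower_moves(5) + 1) + 1) + 1
= 2 * (2 * (2 * (2 * tower_moves(4) + 1) + 1) + 1) + 1
= 2 * (2 * (2 * (2 * (2 * tower_moves(3) + 1) + 1) + 1) + 1) + 1
= 2 * (2 * (2 * (2 * (2 * (2 * tower_moves(2) + 1) + 1) + 1) + 1) + 1) + 1
= 2 * (2 * (2 * (2 * (2 * (2 * (2 * tower_moves(1) + 1) + 1) + 1) + 1) + 1) + 1) + 1
Now compute bottom-up:
tower_moves(1) = 1
tower_moves(2) = 2 * 1 + 1 = 3
tower_moves(3) = 2 * 3 + 1 = 7
tower_moves(4) = 2 * 7 + 1 = 15
tower_moves(5) = 2 * 15 + 1 = 31
tower_moves(6) = 2 * 31 + 1 = 63
tower_moves(7) = 2 * 63 + 1 = 127
tower_moves(8) = 2 * 127 + 1 = 255
= 255


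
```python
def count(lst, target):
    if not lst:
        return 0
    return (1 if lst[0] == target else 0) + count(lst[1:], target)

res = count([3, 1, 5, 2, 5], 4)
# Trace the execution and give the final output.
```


count([3, 1, 5, 2, 5], 4)
lst[0]=3 != 4: 0 + count([1, 5, 2, 5], 4)
lst[0]=1 != 4: 0 + count([5, 2, 5], 4)
lst[0]=5 != 4: 0 + count([2, 5], 4)
lst[0]=2 != 4: 0 + count([5], 4)
lst[0]=5 != 4: 0 + count([], 4)
= 0


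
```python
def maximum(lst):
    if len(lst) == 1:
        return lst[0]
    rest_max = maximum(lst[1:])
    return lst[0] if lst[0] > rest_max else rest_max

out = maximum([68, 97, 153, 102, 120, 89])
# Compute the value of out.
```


maximum([68, 97, 153, 102, 120, 89])
= compare 68 with maximum([97, 153, 102, 120, 89])
= compare 97 with maximum([153, 102, 120, 89])
= compare 153 with maximum([102, 120, 89])
= compare 102 with maximum([120, 89])
= compare 120 with maximum([89])
Base: maximum([89]) = 89
compare 120 with 89: max = 120
compare 102 with 120: max = 120
compare 153 with 120: max = 153
compare 97 with 153: max = 153
compare 68 with 153: max = 153
= 153


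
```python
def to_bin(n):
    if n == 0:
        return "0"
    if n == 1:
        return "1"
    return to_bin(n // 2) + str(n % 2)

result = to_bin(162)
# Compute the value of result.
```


to_bin(162)
= to_bin(81) + "0"
= to_bin(40) + "1" + "0"
= to_bin(20) + "0" + "1" + "0"
= to_bin(10) + "0" + "0" + "1" + "0"
= to_bin(5) + "0" + "0" + "0" + "1" + "0"
= to_bin(2) + "1" + "0" + "0" + "0" + "1" + "0"
= to_bin(1) + "0" + "1" + "0" + "0" + "0" + "1" + "0"
= "1" + "0" + "1" + "0" + "0" + "0" + "1" + "0"
= "10100010"


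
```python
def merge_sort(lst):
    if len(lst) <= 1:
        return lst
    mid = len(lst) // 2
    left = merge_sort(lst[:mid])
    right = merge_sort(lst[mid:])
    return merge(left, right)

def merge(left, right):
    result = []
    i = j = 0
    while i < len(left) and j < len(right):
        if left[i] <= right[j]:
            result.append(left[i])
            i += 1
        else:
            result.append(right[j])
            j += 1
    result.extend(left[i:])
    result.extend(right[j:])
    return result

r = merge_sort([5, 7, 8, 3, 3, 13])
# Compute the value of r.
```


merge_sort([5, 7, 8, 3, 3, 13])
Split into [5, 7, 8] and [3, 3, 13]
Left sorted: [5, 7, 8]
Right sorted: [3, 3, 13]
Merge [5, 7, 8] and [3, 3, 13]
= [3, 3, 5, 7, 8, 13]
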